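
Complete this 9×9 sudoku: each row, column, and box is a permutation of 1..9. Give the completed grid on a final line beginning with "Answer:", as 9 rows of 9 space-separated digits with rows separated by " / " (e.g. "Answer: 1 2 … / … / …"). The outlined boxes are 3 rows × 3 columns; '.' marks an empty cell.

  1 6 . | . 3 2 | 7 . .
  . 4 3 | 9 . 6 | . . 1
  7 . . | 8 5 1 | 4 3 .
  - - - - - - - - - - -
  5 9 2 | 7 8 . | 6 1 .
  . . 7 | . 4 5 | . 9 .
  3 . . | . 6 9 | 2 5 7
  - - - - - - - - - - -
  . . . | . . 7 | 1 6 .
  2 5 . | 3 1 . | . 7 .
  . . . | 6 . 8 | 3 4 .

Step 1. [r9c1∈{9}] only 9 remains possible at r9c1. So r9c1=9.
Step 2. [r5c7∈{8}] r5c7 is down to just 8. So r5c7=8.
Step 3. [r5c2∈{1}] r5c2 is down to just 1 ⇒ r5c2=1.
Step 4. [r7c1∈{4,8}] across col 1, 4 lands solely at r7c1, so r7c1=4.
Step 5. [r7c3∈{8}] r7c3's peers cover all but 8. So r7c3=8.
Step 6. [r9c5∈{2}] r9c5 is down to just 2. So r9c5=2.
Step 7. [r7c9∈{2,5,9}] 2 has one home in row 7: r7c9. So r7c9=2.
Step 8. [r3c3∈{9}] only 9 remains possible at r3c3. So r3c3=9.
Step 9. [r1c9∈{5,8,9}] in row 1, 9 fits only at r1c9. So r1c9=9.
Step 10. [r4c9∈{3,4}] r4c9 is the only open cell in row 4 admitting 4 ⇒ r4c9=4.
Step 11. [r1c8∈{8}] r1c8 is down to just 8. So r1c8=8.
Step 12. [r3c9∈{6}] r3c9's peers cover all but 6 ⇒ r3c9=6.
Step 13. [r2c8∈{2}] only 2 remains possible at r2c8. So r2c8=2.
Step 14. [r6c2∈{8}] only 8 remains possible at r6c2, so r6c2=8.
Step 15. [r4c6∈{3}] nothing but 3 survives at r4c6. So r4c6=3.
Step 16. [r8c9∈{8}] only 8 remains possible at r8c9, so r8c9=8.
Step 17. [r9c9∈{5}] r9c9 is down to just 5 ⇒ r9c9=5.
Step 18. [r5c9∈{3}] r5c9's peers cover all but 3, so r5c9=3.
Step 19. [r7c2∈{3}] only 3 remains possible at r7c2 ⇒ r7c2=3.
Step 20. [r2c5∈{7}] nothing but 7 survives at r2c5, so r2c5=7.
Step 21. [r6c4∈{1}] only 1 remains possible at r6c4. So r6c4=1.
Step 22. [r6c3∈{4}] only 4 remains possible at r6c3. So r6c3=4.
Step 23. [r9c3∈{1}] r9c3 has the single candidate 1. So r9c3=1.
Step 24. [r5c1∈{6}] nothing but 6 survives at r5c1. So r5c1=6.
Step 25. [r8c7∈{9}] only 9 remains possible at r8c7. So r8c7=9.
Step 26. [r2c7∈{5}] r2c7 is down to just 5 ⇒ r2c7=5.
Step 27. [r2c1∈{8}] r2c1's peers cover all but 8 ⇒ r2c1=8.
Step 28. [r5c4∈{2}] r5c4 is down to just 2, so r5c4=2.
Step 29. [r8c3∈{6}] nothing but 6 survives at r8c3. So r8c3=6.
Step 30. [r7c5∈{9}] r7c5 has the single candidate 9, so r7c5=9.
Step 31. [r7c4∈{5}] r7c4 is down to just 5 ⇒ r7c4=5.
Step 32. [r1c4∈{4}] r1c4's peers cover all but 4. So r1c4=4.
Step 33. [r1c3∈{5}] r1c3 is down to just 5. So r1c3=5.
Step 34. [r8c6∈{4}] only 4 remains possible at r8c6 ⇒ r8c6=4.
Step 35. [r3c2∈{2}] nothing but 2 survives at r3c2 ⇒ r3c2=2.
Step 36. [r9c2∈{7}] r9c2 has the single candidate 7. So r9c2=7.

Answer: 1 6 5 4 3 2 7 8 9 / 8 4 3 9 7 6 5 2 1 / 7 2 9 8 5 1 4 3 6 / 5 9 2 7 8 3 6 1 4 / 6 1 7 2 4 5 8 9 3 / 3 8 4 1 6 9 2 5 7 / 4 3 8 5 9 7 1 6 2 / 2 5 6 3 1 4 9 7 8 / 9 7 1 6 2 8 3 4 5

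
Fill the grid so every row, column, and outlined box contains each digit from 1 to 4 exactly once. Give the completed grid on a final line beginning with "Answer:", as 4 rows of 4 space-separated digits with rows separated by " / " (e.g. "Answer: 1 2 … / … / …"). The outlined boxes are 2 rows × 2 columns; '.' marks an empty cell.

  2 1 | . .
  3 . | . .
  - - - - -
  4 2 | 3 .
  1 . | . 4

Step 1. [r2c3∈{1,2,4}] col 3 places 1 nowhere but r2c3, so r2c3=1.
Step 2. [r4c2∈{3}] r4c2's peers cover all but 3, so r4c2=3.
Step 3. [r2c4∈{2}] r2c4 has the single candidate 2. So r2c4=2.
Step 4. [r2c2∈{4}] r2c2 has the single candidate 4 ⇒ r2c2=4.
Step 5. [r4c3∈{2}] only 2 remains possible at r4c3, so r4c3=2.
Step 6. [r3c4∈{1}] r3c4 is down to just 1. So r3c4=1.
Step 7. [r1c3∈{4}] only 4 remains possible at r1c3. So r1c3=4.
Step 8. [r1c4∈{3}] nothing but 3 survives at r1c4 ⇒ r1c4=3.

Answer: 2 1 4 3 / 3 4 1 2 / 4 2 3 1 / 1 3 2 4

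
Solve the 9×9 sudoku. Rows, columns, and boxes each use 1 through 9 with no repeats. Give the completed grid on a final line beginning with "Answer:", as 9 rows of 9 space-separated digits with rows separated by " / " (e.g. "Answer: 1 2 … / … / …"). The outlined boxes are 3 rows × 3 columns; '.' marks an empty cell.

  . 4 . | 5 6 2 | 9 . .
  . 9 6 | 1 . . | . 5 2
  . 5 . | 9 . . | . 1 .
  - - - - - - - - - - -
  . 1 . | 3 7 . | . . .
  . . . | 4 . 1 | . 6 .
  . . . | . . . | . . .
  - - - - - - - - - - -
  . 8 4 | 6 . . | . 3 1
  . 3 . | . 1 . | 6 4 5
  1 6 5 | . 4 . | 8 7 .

Step 1. [r8c4∈{2,7,8}] col 4 places 7 nowhere but r8c4, so r8c4=7.
Step 2. [r6c4∈{2,8}] r6c4 is the only open cell in col 4 admitting 8, so r6c4=8.
Step 3. [r7c1∈{2,7,9}] row 7 places 7 nowhere but r7c1, so r7c1=7.
Step 4. [r6c7∈{1,2,3,4,5,7}] in row 6, 1 fits only at r6c7 ⇒ r6c7=1.
Step 5. [r1c8∈{8}] r1c8 has the single candidate 8, so r1c8=8.
Step 6. [r1c1∈{3}] r1c1's peers cover all but 3. So r1c1=3.
Step 7. [r1c9∈{7}] only 7 remains possible at r1c9. So r1c9=7.
Step 8. [r2c1∈{8}] nothing but 8 survives at r2c1. So r2c1=8.
Step 9. [r3c1∈{2}] only 2 remains possible at r3c1, so r3c1=2.
Step 10. [r8c1∈{9}] only 9 remains possible at r8c1, so r8c1=9.
Step 11. [r5c7∈{2,3,5,7}] 7 has one home in col 7: r5c7 ⇒ r5c7=7.
Step 12. [r5c2∈{2}] only 2 remains possible at r5c2, so r5c2=2.
Step 13. [r2c5∈{3}] nothing but 3 survives at r2c5, so r2c5=3.
Step 14. [r9c9∈{9}] r9c9 is down to just 9 ⇒ r9c9=9.
Step 15. [r2c7∈{4}] r2c7 has the single candidate 4. So r2c7=4.
Step 16. [r6c5∈{2,5,9}] box 5 places 2 nowhere but r6c5. So r6c5=2.
Step 17. [r4c7∈{2,5}] in col 7, 5 fits only at r4c7 ⇒ r4c7=5.
Step 18. [r6c8∈{9}] only 9 remains possible at r6c8. So r6c8=9.
Step 19. [r5c1∈{5}] r5c1 is down to just 5. So r5c1=5.
Step 20. [r5c5∈{9}] nothing but 9 survives at r5c5 ⇒ r5c5=9.
Step 21. [r6c6∈{5,6}] across row 6, 5 lands solely at r6c6 ⇒ r6c6=5.
Step 22. [r3c6∈{4,7,8}] 4 has one home in row 3: r3c6. So r3c6=4.
Step 23. [r6c1∈{4,6}] 6 has one home in row 6: r6c1, so r6c1=6.
Step 24. [r6c9∈{3,4}] row 6 places 4 nowhere but r6c9. So r6c9=4.
Step 25. [r5c9∈{3,8}] in box 6, 3 fits only at r5c9. So r5c9=3.
Step 26. [r3c3∈{7}] r3c3 has the single candidate 7. So r3c3=7.
Step 27. [r4c3∈{8,9}] 9 has one home in row 4: r4c3 ⇒ r4c3=9.
Step 28. [r2c6∈{7}] r2c6 is down to just 7 ⇒ r2c6=7.
Step 29. [r4c8∈{2}] r4c8 is down to just 2 ⇒ r4c8=2.
Step 30. [r8c6∈{8}] only 8 remains possible at r8c6 ⇒ r8c6=8.
Step 31. [r6c3∈{3}] r6c3 is down to just 3. So r6c3=3.
Step 32. [r9c4∈{2}] r9c4 is down to just 2. So r9c4=2.
Step 33. [r3c5∈{8}] nothing but 8 survives at r3c5. So r3c5=8.
Step 34. [r3c9∈{6}] only 6 remains possible at r3c9, so r3c9=6.
Step 35. [r4c6∈{6}] r4c6 is down to just 6, so r4c6=6.
Step 36. [r4c9∈{8}] r4c9 is down to just 8. So r4c9=8.
Step 37. [r5c3∈{8}] only 8 remains possible at r5c3, so r5c3=8.
Step 38. [r7c5∈{5}] only 5 remains possible at r7c5, so r7c5=5.
Step 39. [r7c6∈{9}] r7c6's peers cover all but 9, so r7c6=9.
Step 40. [r3c7∈{3}] r3c7's peers cover all but 3. So r3c7=3.
Step 41. [r6c2∈{7}] nothing but 7 survives at r6c2, so r6c2=7.
Step 42. [r7c7∈{2}] nothing but 2 survives at r7c7 ⇒ r7c7=2.
Step 43. [r9c6∈{3}] r9c6 is down to just 3 ⇒ r9c6=3.
Step 44. [r8c3∈{2}] r8c3 is down to just 2. So r8c3=2.
Step 45. [r1c3∈{1}] r1c3 is down to just 1, so r1c3=1.
Step 46. [r4c1∈{4}] nothing but 4 survives at r4c1 ⇒ r4c1=4.

Answer: 3 4 1 5 6 2 9 8 7 / 8 9 6 1 3 7 4 5 2 / 2 5 7 9 8 4 3 1 6 / 4 1 9 3 7 6 5 2 8 / 5 2 8 4 9 1 7 6 3 / 6 7 3 8 2 5 1 9 4 / 7 8 4 6 5 9 2 3 1 / 9 3 2 7 1 8 6 4 5 / 1 6 5 2 4 3 8 7 9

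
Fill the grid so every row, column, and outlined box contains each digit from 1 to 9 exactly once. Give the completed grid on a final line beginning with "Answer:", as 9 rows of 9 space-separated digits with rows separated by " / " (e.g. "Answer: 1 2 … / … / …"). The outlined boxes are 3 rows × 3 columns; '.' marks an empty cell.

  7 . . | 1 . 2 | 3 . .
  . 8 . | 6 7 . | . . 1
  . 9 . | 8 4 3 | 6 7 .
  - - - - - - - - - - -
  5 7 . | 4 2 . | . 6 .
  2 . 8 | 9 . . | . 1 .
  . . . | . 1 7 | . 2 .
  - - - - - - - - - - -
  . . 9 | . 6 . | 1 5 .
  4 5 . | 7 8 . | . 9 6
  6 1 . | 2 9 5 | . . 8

Step 1. [r8c3∈{2,3}] row 8 places 3 nowhere but r8c3. So r8c3=3.
Step 2. [r2c8∈{4}] r2c8's peers cover all but 4. So r2c8=4.
Step 3. [r7c9∈{2,3,4,7}] 7 has one home in row 7: r7c9, so r7c9=7.
Step 4. [r6c7∈{4,5,8,9}] in row 6, 8 fits only at r6c7. So r6c7=8.
Step 5. [r1c9∈{5,9}] row 1 places 9 nowhere but r1c9, so r1c9=9.
Step 6. [r5c5∈{3,5}] r5c5 is the only open cell in col 5 admitting 3. So r5c5=3.
Step 7. [r6c2∈{3,4,6}] r6c2 is the only open cell in col 2 admitting 3, so r6c2=3.
Step 8. [r6c3∈{4,6}] 6 has one home in row 6: r6c3 ⇒ r6c3=6.
Step 9. [r6c9∈{4,5}] across row 6, 4 lands solely at r6c9 ⇒ r6c9=4.
Step 10. [r3c9∈{2,5}] in col 9, 2 fits only at r3c9 ⇒ r3c9=2.
Step 11. [r3c3∈{1,5}] row 3 places 5 nowhere but r3c3 ⇒ r3c3=5.
Step 12. [r2c7∈{5}] nothing but 5 survives at r2c7. So r2c7=5.
Step 13. [r1c3∈{4}] nothing but 4 survives at r1c3 ⇒ r1c3=4.
Step 14. [r1c2∈{6}] nothing but 6 survives at r1c2. So r1c2=6.
Step 15. [r6c4∈{5}] r6c4 has the single candidate 5 ⇒ r6c4=5.
Step 16. [r2c6∈{9}] nothing but 9 survives at r2c6, so r2c6=9.
Step 17. [r7c4∈{3}] nothing but 3 survives at r7c4 ⇒ r7c4=3.
Step 18. [r7c1∈{8}] r7c1 is down to just 8, so r7c1=8.
Step 19. [r7c2∈{2}] r7c2's peers cover all but 2 ⇒ r7c2=2.
Step 20. [r9c3∈{7}] r9c3 is down to just 7 ⇒ r9c3=7.
Step 21. [r1c8∈{8}] only 8 remains possible at r1c8. So r1c8=8.
Step 22. [r9c8∈{3}] only 3 remains possible at r9c8 ⇒ r9c8=3.
Step 23. [r9c7∈{4}] r9c7's peers cover all but 4. So r9c7=4.
Step 24. [r5c6∈{6}] r5c6 is down to just 6. So r5c6=6.
Step 25. [r4c9∈{3}] nothing but 3 survives at r4c9, so r4c9=3.
Step 26. [r4c7∈{9}] r4c7 has the single candidate 9. So r4c7=9.
Step 27. [r1c5∈{5}] r1c5 is down to just 5, so r1c5=5.
Step 28. [r8c7∈{2}] r8c7 has the single candidate 2 ⇒ r8c7=2.
Step 29. [r8c6∈{1}] r8c6 has the single candidate 1, so r8c6=1.
Step 30. [r5c2∈{4}] r5c2 is down to just 4, so r5c2=4.
Step 31. [r5c9∈{5}] r5c9 has the single candidate 5. So r5c9=5.
Step 32. [r6c1∈{9}] r6c1 has the single candidate 9. So r6c1=9.
Step 33. [r4c3∈{1}] only 1 remains possible at r4c3, so r4c3=1.
Step 34. [r7c6∈{4}] r7c6 has the single candidate 4 ⇒ r7c6=4.
Step 35. [r3c1∈{1}] r3c1 is down to just 1. So r3c1=1.
Step 36. [r2c3∈{2}] nothing but 2 survives at r2c3, so r2c3=2.
Step 37. [r4c6∈{8}] r4c6 has the single candidate 8, so r4c6=8.
Step 38. [r5c7∈{7}] r5c7 is down to just 7, so r5c7=7.
Step 39. [r2c1∈{3}] nothing but 3 survives at r2c1. So r2c1=3.

Answer: 7 6 4 1 5 2 3 8 9 / 3 8 2 6 7 9 5 4 1 / 1 9 5 8 4 3 6 7 2 / 5 7 1 4 2 8 9 6 3 / 2 4 8 9 3 6 7 1 5 / 9 3 6 5 1 7 8 2 4 / 8 2 9 3 6 4 1 5 7 / 4 5 3 7 8 1 2 9 6 / 6 1 7 2 9 5 4 3 8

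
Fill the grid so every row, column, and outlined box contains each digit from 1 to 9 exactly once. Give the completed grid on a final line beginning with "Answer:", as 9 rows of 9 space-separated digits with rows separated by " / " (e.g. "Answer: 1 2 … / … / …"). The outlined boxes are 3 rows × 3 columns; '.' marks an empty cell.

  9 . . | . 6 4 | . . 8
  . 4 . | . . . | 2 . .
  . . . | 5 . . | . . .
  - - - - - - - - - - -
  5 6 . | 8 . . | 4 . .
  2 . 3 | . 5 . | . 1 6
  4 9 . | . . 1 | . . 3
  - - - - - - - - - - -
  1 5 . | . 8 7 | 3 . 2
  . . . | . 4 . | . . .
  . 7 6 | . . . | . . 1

Step 1. [r8c6∈{2,3,5,6,9}] in col 6, 6 fits only at r8c6 ⇒ r8c6=6.
Step 2. [r7c4∈{9}] only 9 remains possible at r7c4, so r7c4=9.
Step 3. [r3c7∈{1,6,7,9}] in col 7, 6 fits only at r3c7 ⇒ r3c7=6.
Step 4. [r8c3∈{2,8,9}] col 3 places 9 nowhere but r8c3. So r8c3=9.
Step 5. [r5c6∈{9}] r5c6 is down to just 9 ⇒ r5c6=9.
Step 6. [r9c8∈{4,5,8,9}] row 9 places 4 nowhere but r9c8 ⇒ r9c8=4.
Step 7. [r1c7∈{1,5,7}] in col 7, 1 fits only at r1c7, so r1c7=1.
Step 8. [r3c2∈{1,2,3,8}] 1 has one home in col 2: r3c2. So r3c2=1.
Step 9. [r2c5∈{1,3,7,9}] in col 5, 1 fits only at r2c5 ⇒ r2c5=1.
Step 10. [r3c5∈{2,3,7,9}] across col 5, 9 lands solely at r3c5, so r3c5=9.
Step 11. [r8c2∈{2,3,8}] in box 7, 2 fits only at r8c2, so r8c2=2.
Step 12. [r1c2∈{3}] r1c2 has the single candidate 3 ⇒ r1c2=3.
Step 13. [r9c6∈{2,3,5}] col 6 places 5 nowhere but r9c6 ⇒ r9c6=5.
Step 14. [r5c2∈{8}] r5c2's peers cover all but 8. So r5c2=8.
Step 15. [r6c3∈{7}] r6c3 has the single candidate 7 ⇒ r6c3=7.
Step 16. [r4c5∈{2,3,7}] r4c5 is the only open cell in col 5 admitting 7 ⇒ r4c5=7.
Step 17. [r6c5∈{2}] only 2 remains possible at r6c5, so r6c5=2.
Step 18. [r3c6∈{2,3,8}] r3c6 is the only open cell in col 6 admitting 2 ⇒ r3c6=2.
Step 19. [r2c6∈{3,8}] in col 6, 8 fits only at r2c6 ⇒ r2c6=8.
Step 20. [r2c4∈{3,7}] 3 has one home in box 2: r2c4, so r2c4=3.
Step 21. [r2c3∈{5}] r2c3 is down to just 5, so r2c3=5.
Step 22. [r8c9∈{5,7}] col 9 places 5 nowhere but r8c9, so r8c9=5.
Step 23. [r1c8∈{5,7}] r1c8 is the only open cell in row 1 admitting 5 ⇒ r1c8=5.
Step 24. [r8c1∈{3,8}] in row 8, 3 fits only at r8c1, so r8c1=3.
Step 25. [r4c9∈{9}] only 9 remains possible at r4c9. So r4c9=9.
Step 26. [r2c9∈{7}] r2c9's peers cover all but 7. So r2c9=7.
Step 27. [r8c8∈{7,8}] col 8 places 7 nowhere but r8c8, so r8c8=7.
Step 28. [r9c1∈{8}] r9c1 is down to just 8. So r9c1=8.
Step 29. [r6c7∈{5,8}] in row 6, 5 fits only at r6c7. So r6c7=5.
Step 30. [r4c6∈{3}] r4c6's peers cover all but 3 ⇒ r4c6=3.
Step 31. [r9c7∈{9}] nothing but 9 survives at r9c7. So r9c7=9.
Step 32. [r2c8∈{9}] nothing but 9 survives at r2c8 ⇒ r2c8=9.
Step 33. [r4c8∈{2}] only 2 remains possible at r4c8 ⇒ r4c8=2.
Step 34. [r8c4∈{1}] r8c4 is down to just 1. So r8c4=1.
Step 35. [r9c5∈{3}] r9c5 has the single candidate 3 ⇒ r9c5=3.
Step 36. [r6c4∈{6}] r6c4's peers cover all but 6, so r6c4=6.
Step 37. [r8c7∈{8}] nothing but 8 survives at r8c7 ⇒ r8c7=8.
Step 38. [r3c3∈{8}] r3c3 is down to just 8, so r3c3=8.
Step 39. [r7c8∈{6}] r7c8 has the single candidate 6 ⇒ r7c8=6.
Step 40. [r6c8∈{8}] r6c8's peers cover all but 8. So r6c8=8.
Step 41. [r3c9∈{4}] only 4 remains possible at r3c9. So r3c9=4.
Step 42. [r3c1∈{7}] r3c1 has the single candidate 7, so r3c1=7.
Step 43. [r9c4∈{2}] r9c4 has the single candidate 2, so r9c4=2.
Step 44. [r5c4∈{4}] nothing but 4 survives at r5c4. So r5c4=4.
Step 45. [r4c3∈{1}] only 1 remains possible at r4c3 ⇒ r4c3=1.
Step 46. [r1c3∈{2}] r1c3's peers cover all but 2, so r1c3=2.
Step 47. [r7c3∈{4}] only 4 remains possible at r7c3, so r7c3=4.
Step 48. [r1c4∈{7}] r1c4's peers cover all but 7 ⇒ r1c4=7.
Step 49. [r2c1∈{6}] r2c1's peers cover all but 6 ⇒ r2c1=6.
Step 50. [r3c8∈{3}] only 3 remains possible at r3c8, so r3c8=3.
Step 51. [r5c7∈{7}] r5c7 is down to just 7 ⇒ r5c7=7.

Answer: 9 3 2 7 6 4 1 5 8 / 6 4 5 3 1 8 2 9 7 / 7 1 8 5 9 2 6 3 4 / 5 6 1 8 7 3 4 2 9 / 2 8 3 4 5 9 7 1 6 / 4 9 7 6 2 1 5 8 3 / 1 5 4 9 8 7 3 6 2 / 3 2 9 1 4 6 8 7 5 / 8 7 6 2 3 5 9 4 1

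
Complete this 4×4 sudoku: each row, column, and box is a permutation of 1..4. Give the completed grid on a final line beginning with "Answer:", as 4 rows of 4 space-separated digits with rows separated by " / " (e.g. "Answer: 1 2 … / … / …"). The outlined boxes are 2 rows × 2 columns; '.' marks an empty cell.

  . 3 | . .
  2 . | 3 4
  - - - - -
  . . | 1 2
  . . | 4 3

Step 1. [r1c1∈{1,4}] across row 1, 4 lands solely at r1c1 ⇒ r1c1=4.
Step 2. [r4c2∈{1,2}] 2 has one home in row 4: r4c2, so r4c2=2.
Step 3. [r3c1∈{3}] r3c1 has the single candidate 3 ⇒ r3c1=3.
Step 4. [r1c4∈{1}] r1c4's peers cover all but 1 ⇒ r1c4=1.
Step 5. [r4c1∈{1}] r4c1 has the single candidate 1. So r4c1=1.
Step 6. [r3c2∈{4}] r3c2's peers cover all but 4, so r3c2=4.
Step 7. [r2c2∈{1}] nothing but 1 survives at r2c2, so r2c2=1.
Step 8. [r1c3∈{2}] r1c3's peers cover all but 2 ⇒ r1c3=2.

Answer: 4 3 2 1 / 2 1 3 4 / 3 4 1 2 / 1 2 4 3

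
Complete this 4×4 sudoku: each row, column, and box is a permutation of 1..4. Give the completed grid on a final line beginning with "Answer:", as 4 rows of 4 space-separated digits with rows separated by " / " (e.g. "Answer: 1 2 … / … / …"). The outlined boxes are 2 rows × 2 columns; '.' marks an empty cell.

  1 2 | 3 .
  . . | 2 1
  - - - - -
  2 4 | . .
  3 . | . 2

Step 1. [r4c3∈{1,4}] across row 4, 4 lands solely at r4c3, so r4c3=4.
Step 2. [r4c2∈{1}] only 1 remains possible at r4c2 ⇒ r4c2=1.
Step 3. [r3c3∈{1}] nothing but 1 survives at r3c3 ⇒ r3c3=1.
Step 4. [r1c4∈{4}] nothing but 4 survives at r1c4 ⇒ r1c4=4.
Step 5. [r3c4∈{3}] r3c4 is down to just 3 ⇒ r3c4=3.
Step 6. [r2c1∈{4}] r2c1 has the single candidate 4 ⇒ r2c1=4.
Step 7. [r2c2∈{3}] r2c2 has the single candidate 3 ⇒ r2c2=3.

Answer: 1 2 3 4 / 4 3 2 1 / 2 4 1 3 / 3 1 4 2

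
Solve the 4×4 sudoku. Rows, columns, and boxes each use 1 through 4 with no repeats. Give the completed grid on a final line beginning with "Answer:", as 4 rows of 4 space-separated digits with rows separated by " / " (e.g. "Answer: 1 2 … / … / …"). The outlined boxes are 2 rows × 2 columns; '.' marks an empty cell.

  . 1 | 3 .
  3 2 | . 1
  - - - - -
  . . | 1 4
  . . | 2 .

Step 1. [r4c2∈{3,4}] r4c2 is the only open cell in col 2 admitting 4, so r4c2=4.
Step 2. [r3c2∈{3}] r3c2 has the single candidate 3. So r3c2=3.
Step 3. [r2c3∈{4}] only 4 remains possible at r2c3, so r2c3=4.
Step 4. [r1c1∈{4}] nothing but 4 survives at r1c1 ⇒ r1c1=4.
Step 5. [r3c1∈{2}] nothing but 2 survives at r3c1 ⇒ r3c1=2.
Step 6. [r1c4∈{2}] r1c4's peers cover all but 2, so r1c4=2.
Step 7. [r4c1∈{1}] r4c1 has the single candidate 1, so r4c1=1.
Step 8. [r4c4∈{3}] nothing but 3 survives at r4c4. So r4c4=3.

Answer: 4 1 3 2 / 3 2 4 1 / 2 3 1 4 / 1 4 2 3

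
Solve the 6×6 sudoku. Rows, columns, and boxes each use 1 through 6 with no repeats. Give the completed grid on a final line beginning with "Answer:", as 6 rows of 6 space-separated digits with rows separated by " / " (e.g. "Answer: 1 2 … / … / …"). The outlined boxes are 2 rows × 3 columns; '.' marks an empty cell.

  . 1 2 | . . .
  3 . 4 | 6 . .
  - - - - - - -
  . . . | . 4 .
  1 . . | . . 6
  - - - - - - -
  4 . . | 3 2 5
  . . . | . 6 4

Step 1. [r2c2∈{5}] only 5 remains possible at r2c2. So r2c2=5.
Step 2. [r2c6∈{1,2}] r2c6 is the only open cell in row 2 admitting 2, so r2c6=2.
Step 3. [r3c6∈{1,3}] r3c6 is the only open cell in col 6 admitting 1, so r3c6=1.
Step 4. [r4c5∈{3,5}] 3 has one home in box 4: r4c5. So r4c5=3.
Step 5. [r4c3∈{5}] r4c3's peers cover all but 5, so r4c3=5.
Step 6. [r4c4∈{2}] only 2 remains possible at r4c4, so r4c4=2.
Step 7. [r5c2∈{6}] r5c2 has the single candidate 6 ⇒ r5c2=6.
Step 8. [r3c3∈{3,6}] in col 3, 6 fits only at r3c3 ⇒ r3c3=6.
Step 9. [r3c2∈{2,3}] r3c2 is the only open cell in row 3 admitting 3 ⇒ r3c2=3.
Step 10. [r3c1∈{2}] only 2 remains possible at r3c1. So r3c1=2.
Step 11. [r6c3∈{1,3}] row 6 places 3 nowhere but r6c3, so r6c3=3.
Step 12. [r1c5∈{5}] r1c5 is down to just 5, so r1c5=5.
Step 13. [r6c1∈{5}] r6c1 has the single candidate 5 ⇒ r6c1=5.
Step 14. [r1c6∈{3}] nothing but 3 survives at r1c6. So r1c6=3.
Step 15. [r6c4∈{1}] nothing but 1 survives at r6c4, so r6c4=1.
Step 16. [r3c4∈{5}] only 5 remains possible at r3c4 ⇒ r3c4=5.
Step 17. [r4c2∈{4}] nothing but 4 survives at r4c2 ⇒ r4c2=4.
Step 18. [r1c4∈{4}] r1c4 is down to just 4 ⇒ r1c4=4.
Step 19. [r6c2∈{2}] r6c2 is down to just 2. So r6c2=2.
Step 20. [r2c5∈{1}] r2c5 is down to just 1 ⇒ r2c5=1.
Step 21. [r1c1∈{6}] nothing but 6 survives at r1c1, so r1c1=6.
Step 22. [r5c3∈{1}] only 1 remains possible at r5c3. So r5c3=1.

Answer: 6 1 2 4 5 3 / 3 5 4 6 1 2 / 2 3 6 5 4 1 / 1 4 5 2 3 6 / 4 6 1 3 2 5 / 5 2 3 1 6 4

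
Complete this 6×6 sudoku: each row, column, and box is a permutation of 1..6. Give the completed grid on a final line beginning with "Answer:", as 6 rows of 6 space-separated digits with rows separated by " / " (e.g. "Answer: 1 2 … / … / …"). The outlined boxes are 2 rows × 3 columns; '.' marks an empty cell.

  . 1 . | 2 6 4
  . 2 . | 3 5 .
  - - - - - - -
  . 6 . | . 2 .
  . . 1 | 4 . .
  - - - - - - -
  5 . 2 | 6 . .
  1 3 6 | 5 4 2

Step 1. [r4c5∈{3}] r4c5's peers cover all but 3. So r4c5=3.
Step 2. [r2c6∈{1}] r2c6 has the single candidate 1 ⇒ r2c6=1.
Step 3. [r1c3∈{3,5}] r1c3 is the only open cell in row 1 admitting 5. So r1c3=5.
Step 4. [r3c3∈{3,4}] in col 3, 3 fits only at r3c3 ⇒ r3c3=3.
Step 5. [r3c1∈{4}] r3c1 is down to just 4, so r3c1=4.
Step 6. [r4c6∈{5,6}] r4c6 is the only open cell in row 4 admitting 6. So r4c6=6.
Step 7. [r1c1∈{3}] r1c1's peers cover all but 3 ⇒ r1c1=3.
Step 8. [r5c6∈{3}] r5c6 has the single candidate 3 ⇒ r5c6=3.
Step 9. [r4c1∈{2}] r4c1's peers cover all but 2. So r4c1=2.
Step 10. [r2c3∈{4}] r2c3 has the single candidate 4 ⇒ r2c3=4.
Step 11. [r3c4∈{1}] r3c4 has the single candidate 1 ⇒ r3c4=1.
Step 12. [r3c6∈{5}] r3c6's peers cover all but 5. So r3c6=5.
Step 13. [r5c5∈{1}] only 1 remains possible at r5c5. So r5c5=1.
Step 14. [r5c2∈{4}] r5c2 has the single candidate 4, so r5c2=4.
Step 15. [r2c1∈{6}] r2c1 has the single candidate 6, so r2c1=6.
Step 16. [r4c2∈{5}] r4c2 has the single candidate 5. So r4c2=5.

Answer: 3 1 5 2 6 4 / 6 2 4 3 5 1 / 4 6 3 1 2 5 / 2 5 1 4 3 6 / 5 4 2 6 1 3 / 1 3 6 5 4 2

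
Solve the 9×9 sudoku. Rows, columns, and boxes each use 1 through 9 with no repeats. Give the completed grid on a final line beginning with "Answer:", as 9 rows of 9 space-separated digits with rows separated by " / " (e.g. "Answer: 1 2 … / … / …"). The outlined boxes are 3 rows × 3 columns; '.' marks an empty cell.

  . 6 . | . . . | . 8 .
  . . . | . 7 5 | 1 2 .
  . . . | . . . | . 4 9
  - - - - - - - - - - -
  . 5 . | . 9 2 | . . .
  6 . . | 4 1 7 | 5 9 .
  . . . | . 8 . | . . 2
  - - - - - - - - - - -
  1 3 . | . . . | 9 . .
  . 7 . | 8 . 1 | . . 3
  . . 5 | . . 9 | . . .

Step 1. [r5c3∈{2,3,8}] row 5 places 3 nowhere but r5c3, so r5c3=3.
Step 2. [r5c9∈{8}] only 8 remains possible at r5c9 ⇒ r5c9=8.
Step 3. [r7c3∈{2,4,6,8}] row 7 places 8 nowhere but r7c3 ⇒ r7c3=8.
Step 4. [r8c3∈{2,4,6,9}] r8c3 is the only open cell in col 3 admitting 6, so r8c3=6.
Step 5. [r8c1∈{2,4,9}] r8c1 is the only open cell in row 8 admitting 9, so r8c1=9.
Step 6. [r3c1∈{2,3,5,7,8}] in row 3, 5 fits only at r3c1. So r3c1=5.
Step 7. [r2c9∈{6}] only 6 remains possible at r2c9. So r2c9=6.
Step 8. [r9c7∈{2,4,6,7,8}] in row 9, 8 fits only at r9c7, so r9c7=8.
Step 9. [r8c8∈{5}] nothing but 5 survives at r8c8. So r8c8=5.
Step 10. [r7c5∈{2,4,5,6}] col 5 places 5 nowhere but r7c5. So r7c5=5.
Step 11. [r7c4∈{2,6,7}] in row 7, 2 fits only at r7c4. So r7c4=2.
Step 12. [r8c5∈{4}] r8c5 is down to just 4, so r8c5=4.
Step 13. [r7c6∈{6}] r7c6 has the single candidate 6 ⇒ r7c6=6.
Step 14. [r6c6∈{3}] only 3 remains possible at r6c6, so r6c6=3.
Step 15. [r7c8∈{7}] only 7 remains possible at r7c8, so r7c8=7.
Step 16. [r4c4∈{6}] only 6 remains possible at r4c4. So r4c4=6.
Step 17. [r6c7∈{4,6,7}] 6 has one home in col 7: r6c7, so r6c7=6.
Step 18. [r4c7∈{3,4,7}] r4c7 is the only open cell in col 7 admitting 4. So r4c7=4.
Step 19. [r6c8∈{1}] r6c8 is down to just 1 ⇒ r6c8=1.
Step 20. [r3c2∈{1,2,8}] r3c2 is the only open cell in col 2 admitting 1, so r3c2=1.
Step 21. [r3c4∈{3}] r3c4's peers cover all but 3, so r3c4=3.
Step 22. [r2c1∈{3,4,8}] 3 has one home in row 2: r2c1 ⇒ r2c1=3.
Step 23. [r1c5∈{2}] r1c5 is down to just 2 ⇒ r1c5=2.
Step 24. [r4c9∈{7}] r4c9 has the single candidate 7, so r4c9=7.
Step 25. [r2c4∈{9}] only 9 remains possible at r2c4. So r2c4=9.
Step 26. [r2c3∈{4}] only 4 remains possible at r2c3 ⇒ r2c3=4.
Step 27. [r1c1∈{7}] r1c1's peers cover all but 7, so r1c1=7.
Step 28. [r6c1∈{4}] only 4 remains possible at r6c1. So r6c1=4.
Step 29. [r9c2∈{2,4}] r9c2 is the only open cell in col 2 admitting 4 ⇒ r9c2=4.
Step 30. [r6c2∈{9}] r6c2 is down to just 9 ⇒ r6c2=9.
Step 31. [r4c1∈{8}] r4c1 has the single candidate 8. So r4c1=8.
Step 32. [r1c6∈{4}] r1c6 is down to just 4. So r1c6=4.
Step 33. [r3c7∈{7}] r3c7 is down to just 7. So r3c7=7.
Step 34. [r7c9∈{4}] r7c9's peers cover all but 4 ⇒ r7c9=4.
Step 35. [r9c1∈{2}] r9c1's peers cover all but 2, so r9c1=2.
Step 36. [r3c3∈{2}] r3c3 is down to just 2 ⇒ r3c3=2.
Step 37. [r2c2∈{8}] r2c2 has the single candidate 8. So r2c2=8.
Step 38. [r9c4∈{7}] r9c4 is down to just 7 ⇒ r9c4=7.
Step 39. [r6c4∈{5}] r6c4 has the single candidate 5, so r6c4=5.
Step 40. [r4c3∈{1}] r4c3's peers cover all but 1. So r4c3=1.
Step 41. [r1c7∈{3}] only 3 remains possible at r1c7, so r1c7=3.
Step 42. [r5c2∈{2}] r5c2 is down to just 2. So r5c2=2.
Step 43. [r9c9∈{1}] r9c9 is down to just 1. So r9c9=1.
Step 44. [r4c8∈{3}] r4c8's peers cover all but 3. So r4c8=3.
Step 45. [r3c5∈{6}] r3c5 is down to just 6 ⇒ r3c5=6.
Step 46. [r9c5∈{3}] r9c5 has the single candidate 3. So r9c5=3.
Step 47. [r1c3∈{9}] r1c3 is down to just 9 ⇒ r1c3=9.
Step 48. [r6c3∈{7}] r6c3 is down to just 7 ⇒ r6c3=7.
Step 49. [r1c9∈{5}] only 5 remains possible at r1c9. So r1c9=5.
Step 50. [r3c6∈{8}] nothing but 8 survives at r3c6, so r3c6=8.
Step 51. [r9c8∈{6}] r9c8 is down to just 6. So r9c8=6.
Step 52. [r1c4∈{1}] r1c4's peers cover all but 1. So r1c4=1.
Step 53. [r8c7∈{2}] nothing but 2 survives at r8c7, so r8c7=2.

Answer: 7 6 9 1 2 4 3 8 5 / 3 8 4 9 7 5 1 2 6 / 5 1 2 3 6 8 7 4 9 / 8 5 1 6 9 2 4 3 7 / 6 2 3 4 1 7 5 9 8 / 4 9 7 5 8 3 6 1 2 / 1 3 8 2 5 6 9 7 4 / 9 7 6 8 4 1 2 5 3 / 2 4 5 7 3 9 8 6 1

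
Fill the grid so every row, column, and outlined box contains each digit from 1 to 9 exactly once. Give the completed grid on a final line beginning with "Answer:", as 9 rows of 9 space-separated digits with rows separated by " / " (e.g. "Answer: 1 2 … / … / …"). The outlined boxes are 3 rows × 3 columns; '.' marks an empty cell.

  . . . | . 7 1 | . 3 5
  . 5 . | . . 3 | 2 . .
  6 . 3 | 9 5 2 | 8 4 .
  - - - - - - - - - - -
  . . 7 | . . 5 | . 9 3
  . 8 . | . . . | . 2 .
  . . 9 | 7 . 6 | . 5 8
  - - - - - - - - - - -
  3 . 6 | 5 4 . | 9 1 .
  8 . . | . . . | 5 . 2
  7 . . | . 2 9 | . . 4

Step 1. [r9c2∈{1}] r9c2's peers cover all but 1. So r9c2=1.
Step 2. [r1c7∈{6}] only 6 remains possible at r1c7, so r1c7=6.
Step 3. [r5c6∈{4}] r5c6's peers cover all but 4 ⇒ r5c6=4.
Step 4. [r7c9∈{7}] r7c9 is down to just 7, so r7c9=7.
Step 5. [r4c4∈{1,2,8}] r4c4 is the only open cell in col 4 admitting 2. So r4c4=2.
Step 6. [r1c3∈{2,4,8}] across col 3, 2 lands solely at r1c3. So r1c3=2.
Step 7. [r2c3∈{1,4,8}] 8 has one home in col 3: r2c3. So r2c3=8.
Step 8. [r5c3∈{1,5}] col 3 places 1 nowhere but r5c3, so r5c3=1.
Step 9. [r4c1∈{4}] nothing but 4 survives at r4c1. So r4c1=4.
Step 10. [r5c4∈{3}] nothing but 3 survives at r5c4 ⇒ r5c4=3.
Step 11. [r1c2∈{4,9}] box 1 places 4 nowhere but r1c2 ⇒ r1c2=4.
Step 12. [r8c8∈{6}] only 6 remains possible at r8c8 ⇒ r8c8=6.
Step 13. [r6c5∈{1}] only 1 remains possible at r6c5, so r6c5=1.
Step 14. [r2c1∈{1,9}] 1 has one home in col 1: r2c1 ⇒ r2c1=1.
Step 15. [r9c4∈{6,8}] 6 has one home in row 9: r9c4, so r9c4=6.
Step 16. [r6c2∈{2,3}] r6c2 is the only open cell in row 6 admitting 3. So r6c2=3.
Step 17. [r3c9∈{1}] r3c9 has the single candidate 1, so r3c9=1.
Step 18. [r8c3∈{4}] r8c3's peers cover all but 4. So r8c3=4.
Step 19. [r5c5∈{9}] r5c5's peers cover all but 9, so r5c5=9.
Step 20. [r7c6∈{8}] nothing but 8 survives at r7c6, so r7c6=8.
Step 21. [r5c7∈{7}] r5c7 is down to just 7. So r5c7=7.
Step 22. [r8c6∈{7}] r8c6 is down to just 7, so r8c6=7.
Step 23. [r4c5∈{8}] r4c5 is down to just 8 ⇒ r4c5=8.
Step 24. [r8c5∈{3}] only 3 remains possible at r8c5, so r8c5=3.
Step 25. [r6c1∈{2}] r6c1's peers cover all but 2, so r6c1=2.
Step 26. [r2c9∈{9}] r2c9 is down to just 9. So r2c9=9.
Step 27. [r2c8∈{7}] r2c8 is down to just 7, so r2c8=7.
Step 28. [r1c1∈{9}] r1c1's peers cover all but 9. So r1c1=9.
Step 29. [r9c8∈{8}] r9c8 has the single candidate 8. So r9c8=8.
Step 30. [r9c7∈{3}] r9c7 is down to just 3, so r9c7=3.
Step 31. [r8c4∈{1}] r8c4 is down to just 1, so r8c4=1.
Step 32. [r4c2∈{6}] r4c2 is down to just 6 ⇒ r4c2=6.
Step 33. [r5c9∈{6}] r5c9 has the single candidate 6 ⇒ r5c9=6.
Step 34. [r6c7∈{4}] r6c7 is down to just 4, so r6c7=4.
Step 35. [r8c2∈{9}] r8c2's peers cover all but 9, so r8c2=9.
Step 36. [r7c2∈{2}] r7c2's peers cover all but 2, so r7c2=2.
Step 37. [r9c3∈{5}] nothing but 5 survives at r9c3. So r9c3=5.
Step 38. [r1c4∈{8}] only 8 remains possible at r1c4. So r1c4=8.
Step 39. [r4c7∈{1}] nothing but 1 survives at r4c7, so r4c7=1.
Step 40. [r2c5∈{6}] nothing but 6 survives at r2c5, so r2c5=6.
Step 41. [r3c2∈{7}] r3c2's peers cover all but 7 ⇒ r3c2=7.
Step 42. [r2c4∈{4}] nothing but 4 survives at r2c4 ⇒ r2c4=4.
Step 43. [r5c1∈{5}] r5c1 has the single candidate 5 ⇒ r5c1=5.

Answer: 9 4 2 8 7 1 6 3 5 / 1 5 8 4 6 3 2 7 9 / 6 7 3 9 5 2 8 4 1 / 4 6 7 2 8 5 1 9 3 / 5 8 1 3 9 4 7 2 6 / 2 3 9 7 1 6 4 5 8 / 3 2 6 5 4 8 9 1 7 / 8 9 4 1 3 7 5 6 2 / 7 1 5 6 2 9 3 8 4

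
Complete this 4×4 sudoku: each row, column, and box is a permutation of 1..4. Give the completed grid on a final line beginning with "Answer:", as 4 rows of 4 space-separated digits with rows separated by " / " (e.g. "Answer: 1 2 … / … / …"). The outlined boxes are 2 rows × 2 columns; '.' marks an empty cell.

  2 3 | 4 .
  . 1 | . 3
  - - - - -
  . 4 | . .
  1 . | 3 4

Step 1. [r3c3∈{1,2}] r3c3 is the only open cell in col 3 admitting 1. So r3c3=1.
Step 2. [r1c4∈{1}] r1c4 has the single candidate 1. So r1c4=1.
Step 3. [r3c1∈{3}] r3c1 has the single candidate 3. So r3c1=3.
Step 4. [r2c3∈{2}] only 2 remains possible at r2c3 ⇒ r2c3=2.
Step 5. [r3c4∈{2}] only 2 remains possible at r3c4. So r3c4=2.
Step 6. [r4c2∈{2}] r4c2 is down to just 2 ⇒ r4c2=2.
Step 7. [r2c1∈{4}] r2c1 has the single candidate 4. So r2c1=4.

Answer: 2 3 4 1 / 4 1 2 3 / 3 4 1 2 / 1 2 3 4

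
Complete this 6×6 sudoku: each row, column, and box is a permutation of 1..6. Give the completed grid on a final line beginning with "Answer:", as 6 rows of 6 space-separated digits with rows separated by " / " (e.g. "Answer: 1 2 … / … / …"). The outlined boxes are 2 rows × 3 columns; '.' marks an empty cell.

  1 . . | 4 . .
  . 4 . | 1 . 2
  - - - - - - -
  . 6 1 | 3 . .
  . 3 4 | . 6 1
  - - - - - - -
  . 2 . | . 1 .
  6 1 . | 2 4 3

Step 1. [r1c2∈{5}] r1c2 is down to just 5. So r1c2=5.
Step 2. [r2c1∈{3}] r2c1 has the single candidate 3. So r2c1=3.
Step 3. [r4c4∈{5}] r4c4 is down to just 5 ⇒ r4c4=5.
Step 4. [r5c6∈{5,6}] in col 6, 5 fits only at r5c6, so r5c6=5.
Step 5. [r1c3∈{2,6}] across row 1, 2 lands solely at r1c3 ⇒ r1c3=2.
Step 6. [r4c1∈{2}] r4c1 is down to just 2 ⇒ r4c1=2.
Step 7. [r1c6∈{6}] r1c6 has the single candidate 6. So r1c6=6.
Step 8. [r5c4∈{6}] r5c4's peers cover all but 6 ⇒ r5c4=6.
Step 9. [r2c3∈{6}] r2c3 is down to just 6 ⇒ r2c3=6.
Step 10. [r3c5∈{2}] nothing but 2 survives at r3c5. So r3c5=2.
Step 11. [r5c1∈{4}] r5c1 has the single candidate 4 ⇒ r5c1=4.
Step 12. [r1c5∈{3}] nothing but 3 survives at r1c5 ⇒ r1c5=3.
Step 13. [r2c5∈{5}] r2c5 has the single candidate 5, so r2c5=5.
Step 14. [r6c3∈{5}] r6c3 is down to just 5. So r6c3=5.
Step 15. [r3c1∈{5}] nothing but 5 survives at r3c1 ⇒ r3c1=5.
Step 16. [r3c6∈{4}] r3c6 has the single candidate 4. So r3c6=4.
Step 17. [r5c3∈{3}] nothing but 3 survives at r5c3. So r5c3=3.

Answer: 1 5 2 4 3 6 / 3 4 6 1 5 2 / 5 6 1 3 2 4 / 2 3 4 5 6 1 / 4 2 3 6 1 5 / 6 1 5 2 4 3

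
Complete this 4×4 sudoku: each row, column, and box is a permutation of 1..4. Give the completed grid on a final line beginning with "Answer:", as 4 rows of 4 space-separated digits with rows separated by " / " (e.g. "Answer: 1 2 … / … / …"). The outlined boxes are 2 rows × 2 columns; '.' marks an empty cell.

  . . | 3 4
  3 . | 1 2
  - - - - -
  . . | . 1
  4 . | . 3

Step 1. [r3c1∈{2}] nothing but 2 survives at r3c1, so r3c1=2.
Step 2. [r4c2∈{1}] r4c2 has the single candidate 1 ⇒ r4c2=1.
Step 3. [r4c3∈{2}] only 2 remains possible at r4c3, so r4c3=2.
Step 4. [r1c1∈{1}] r1c1 is down to just 1, so r1c1=1.
Step 5. [r3c2∈{3}] r3c2 has the single candidate 3, so r3c2=3.
Step 6. [r1c2∈{2}] r1c2's peers cover all but 2 ⇒ r1c2=2.
Step 7. [r3c3∈{4}] r3c3's peers cover all but 4 ⇒ r3c3=4.
Step 8. [r2c2∈{4}] r2c2's peers cover all but 4 ⇒ r2c2=4.

Answer: 1 2 3 4 / 3 4 1 2 / 2 3 4 1 / 4 1 2 3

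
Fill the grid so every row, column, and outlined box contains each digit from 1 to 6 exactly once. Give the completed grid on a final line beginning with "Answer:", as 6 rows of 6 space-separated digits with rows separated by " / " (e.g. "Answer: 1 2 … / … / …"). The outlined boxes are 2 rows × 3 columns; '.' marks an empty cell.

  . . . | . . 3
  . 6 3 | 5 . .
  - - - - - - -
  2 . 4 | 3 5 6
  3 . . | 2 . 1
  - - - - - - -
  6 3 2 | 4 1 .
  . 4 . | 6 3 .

Step 1. [r2c1∈{1,4}] 1 has one home in row 2: r2c1. So r2c1=1.
Step 2. [r1c3∈{5}] r1c3's peers cover all but 5. So r1c3=5.
Step 3. [r2c6∈{2,4}] in col 6, 4 fits only at r2c6, so r2c6=4.
Step 4. [r5c6∈{5}] only 5 remains possible at r5c6. So r5c6=5.
Step 5. [r2c5∈{2}] nothing but 2 survives at r2c5, so r2c5=2.
Step 6. [r1c1∈{4}] r1c1's peers cover all but 4 ⇒ r1c1=4.
Step 7. [r6c6∈{2}] r6c6 is down to just 2. So r6c6=2.
Step 8. [r6c1∈{5}] nothing but 5 survives at r6c1, so r6c1=5.
Step 9. [r4c2∈{5}] r4c2 is down to just 5 ⇒ r4c2=5.
Step 10. [r6c3∈{1}] r6c3's peers cover all but 1 ⇒ r6c3=1.
Step 11. [r3c2∈{1}] r3c2 is down to just 1, so r3c2=1.
Step 12. [r1c5∈{6}] r1c5 is down to just 6 ⇒ r1c5=6.
Step 13. [r4c3∈{6}] r4c3's peers cover all but 6, so r4c3=6.
Step 14. [r1c4∈{1}] nothing but 1 survives at r1c4 ⇒ r1c4=1.
Step 15. [r1c2∈{2}] nothing but 2 survives at r1c2, so r1c2=2.
Step 16. [r4c5∈{4}] r4c5 is down to just 4. So r4c5=4.

Answer: 4 2 5 1 6 3 / 1 6 3 5 2 4 / 2 1 4 3 5 6 / 3 5 6 2 4 1 / 6 3 2 4 1 5 / 5 4 1 6 3 2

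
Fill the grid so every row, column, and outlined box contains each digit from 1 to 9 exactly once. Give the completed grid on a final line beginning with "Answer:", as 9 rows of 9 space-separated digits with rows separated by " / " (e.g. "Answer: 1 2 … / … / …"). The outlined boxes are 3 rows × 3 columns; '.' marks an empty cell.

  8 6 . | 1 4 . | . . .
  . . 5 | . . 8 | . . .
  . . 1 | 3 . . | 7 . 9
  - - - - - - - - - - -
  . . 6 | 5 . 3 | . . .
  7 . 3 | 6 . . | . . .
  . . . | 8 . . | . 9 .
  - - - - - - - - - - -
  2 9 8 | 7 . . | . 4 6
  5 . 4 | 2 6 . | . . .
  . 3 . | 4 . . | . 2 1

Step 1. [r6c3∈{2}] nothing but 2 survives at r6c3, so r6c3=2.
Step 2. [r3c8∈{5,6,8}] in row 3, 8 fits only at r3c8, so r3c8=8.
Step 3. [r3c1∈{4}] r3c1 has the single candidate 4, so r3c1=4.
Step 4. [r6c1∈{1}] r6c1 is down to just 1 ⇒ r6c1=1.
Step 5. [r2c1∈{3,9}] col 1 places 3 nowhere but r2c1 ⇒ r2c1=3.
Step 6. [r6c7∈{3,4,5,6}] 6 has one home in row 6: r6c7, so r6c7=6.
Step 7. [r6c9∈{3,4,5,7}] in row 6, 3 fits only at r6c9, so r6c9=3.
Step 8. [r6c5∈{7}] only 7 remains possible at r6c5, so r6c5=7.
Step 9. [r1c6∈{2,5,7,9}] in col 6, 7 fits only at r1c6 ⇒ r1c6=7.
Step 10. [r7c5∈{1,3,5}] 3 has one home in col 5: r7c5 ⇒ r7c5=3.
Step 11. [r7c7∈{5}] nothing but 5 survives at r7c7, so r7c7=5.
Step 12. [r3c2∈{2}] r3c2 is down to just 2. So r3c2=2.
Step 13. [r5c6∈{1,2,4,9}] col 6 places 2 nowhere but r5c6. So r5c6=2.
Step 14. [r5c5∈{1,9}] across row 5, 9 lands solely at r5c5 ⇒ r5c5=9.
Step 15. [r8c2∈{1,7}] 1 has one home in col 2: r8c2. So r8c2=1.
Step 16. [r2c5∈{2}] r2c5 is down to just 2. So r2c5=2.
Step 17. [r2c9∈{4}] r2c9 has the single candidate 4 ⇒ r2c9=4.
Step 18. [r2c7∈{1}] r2c7's peers cover all but 1 ⇒ r2c7=1.
Step 19. [r3c5∈{5}] r3c5 is down to just 5. So r3c5=5.
Step 20. [r6c2∈{4,5}] row 6 places 5 nowhere but r6c2 ⇒ r6c2=5.
Step 21. [r8c6∈{9}] nothing but 9 survives at r8c6. So r8c6=9.
Step 22. [r5c8∈{1,5}] in row 5, 1 fits only at r5c8 ⇒ r5c8=1.
Step 23. [r4c8∈{7}] r4c8's peers cover all but 7 ⇒ r4c8=7.
Step 24. [r5c9∈{5,8}] r5c9 is the only open cell in row 5 admitting 5. So r5c9=5.
Step 25. [r8c8∈{3}] only 3 remains possible at r8c8 ⇒ r8c8=3.
Step 26. [r8c7∈{8}] nothing but 8 survives at r8c7. So r8c7=8.
Step 27. [r1c9∈{2}] only 2 remains possible at r1c9. So r1c9=2.
Step 28. [r5c7∈{4}] nothing but 4 survives at r5c7, so r5c7=4.
Step 29. [r4c9∈{8}] nothing but 8 survives at r4c9, so r4c9=8.
Step 30. [r7c6∈{1}] nothing but 1 survives at r7c6 ⇒ r7c6=1.
Step 31. [r4c1∈{9}] nothing but 9 survives at r4c1 ⇒ r4c1=9.
Step 32. [r9c6∈{5}] r9c6 is down to just 5, so r9c6=5.
Step 33. [r9c7∈{9}] r9c7 has the single candidate 9. So r9c7=9.
Step 34. [r6c6∈{4}] nothing but 4 survives at r6c6. So r6c6=4.
Step 35. [r2c2∈{7}] r2c2 has the single candidate 7 ⇒ r2c2=7.
Step 36. [r9c1∈{6}] only 6 remains possible at r9c1 ⇒ r9c1=6.
Step 37. [r4c5∈{1}] nothing but 1 survives at r4c5. So r4c5=1.
Step 38. [r9c5∈{8}] r9c5 is down to just 8 ⇒ r9c5=8.
Step 39. [r2c4∈{9}] r2c4 has the single candidate 9, so r2c4=9.
Step 40. [r1c8∈{5}] only 5 remains possible at r1c8, so r1c8=5.
Step 41. [r1c3∈{9}] nothing but 9 survives at r1c3 ⇒ r1c3=9.
Step 42. [r4c7∈{2}] only 2 remains possible at r4c7 ⇒ r4c7=2.
Step 43. [r3c6∈{6}] r3c6 has the single candidate 6, so r3c6=6.
Step 44. [r1c7∈{3}] r1c7 has the single candidate 3. So r1c7=3.
Step 45. [r9c3∈{7}] r9c3's peers cover all but 7, so r9c3=7.
Step 46. [r2c8∈{6}] r2c8 has the single candidate 6, so r2c8=6.
Step 47. [r8c9∈{7}] r8c9's peers cover all but 7. So r8c9=7.
Step 48. [r4c2∈{4}] r4c2's peers cover all but 4 ⇒ r4c2=4.
Step 49. [r5c2∈{8}] r5c2 is down to just 8. So r5c2=8.

Answer: 8 6 9 1 4 7 3 5 2 / 3 7 5 9 2 8 1 6 4 / 4 2 1 3 5 6 7 8 9 / 9 4 6 5 1 3 2 7 8 / 7 8 3 6 9 2 4 1 5 / 1 5 2 8 7 4 6 9 3 / 2 9 8 7 3 1 5 4 6 / 5 1 4 2 6 9 8 3 7 / 6 3 7 4 8 5 9 2 1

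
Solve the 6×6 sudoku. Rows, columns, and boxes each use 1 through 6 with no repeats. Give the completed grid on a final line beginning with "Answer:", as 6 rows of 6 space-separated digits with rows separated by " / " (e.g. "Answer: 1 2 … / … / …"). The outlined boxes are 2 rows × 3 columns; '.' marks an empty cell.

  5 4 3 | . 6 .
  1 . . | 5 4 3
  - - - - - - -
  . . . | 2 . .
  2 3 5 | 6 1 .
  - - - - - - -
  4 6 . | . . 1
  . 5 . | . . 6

Step 1. [r5c4∈{3}] r5c4 is down to just 3 ⇒ r5c4=3.
Step 2. [r5c3∈{2}] r5c3 is down to just 2. So r5c3=2.
Step 3. [r3c3∈{1,4,6}] col 3 places 4 nowhere but r3c3 ⇒ r3c3=4.
Step 4. [r3c5∈{3,5}] in row 3, 3 fits only at r3c5. So r3c5=3.
Step 5. [r4c6∈{4}] nothing but 4 survives at r4c6 ⇒ r4c6=4.
Step 6. [r2c2∈{2}] only 2 remains possible at r2c2, so r2c2=2.
Step 7. [r5c5∈{5}] r5c5's peers cover all but 5 ⇒ r5c5=5.
Step 8. [r3c1∈{6}] r3c1's peers cover all but 6. So r3c1=6.
Step 9. [r6c1∈{3}] r6c1 has the single candidate 3, so r6c1=3.
Step 10. [r2c3∈{6}] r2c3 is down to just 6, so r2c3=6.
Step 11. [r6c4∈{4}] nothing but 4 survives at r6c4 ⇒ r6c4=4.
Step 12. [r3c2∈{1}] r3c2 is down to just 1, so r3c2=1.
Step 13. [r1c4∈{1}] r1c4's peers cover all but 1, so r1c4=1.
Step 14. [r3c6∈{5}] r3c6 is down to just 5, so r3c6=5.
Step 15. [r6c5∈{2}] nothing but 2 survives at r6c5, so r6c5=2.
Step 16. [r1c6∈{2}] r1c6 has the single candidate 2, so r1c6=2.
Step 17. [r6c3∈{1}] r6c3 is down to just 1. So r6c3=1.

Answer: 5 4 3 1 6 2 / 1 2 6 5 4 3 / 6 1 4 2 3 5 / 2 3 5 6 1 4 / 4 6 2 3 5 1 / 3 5 1 4 2 6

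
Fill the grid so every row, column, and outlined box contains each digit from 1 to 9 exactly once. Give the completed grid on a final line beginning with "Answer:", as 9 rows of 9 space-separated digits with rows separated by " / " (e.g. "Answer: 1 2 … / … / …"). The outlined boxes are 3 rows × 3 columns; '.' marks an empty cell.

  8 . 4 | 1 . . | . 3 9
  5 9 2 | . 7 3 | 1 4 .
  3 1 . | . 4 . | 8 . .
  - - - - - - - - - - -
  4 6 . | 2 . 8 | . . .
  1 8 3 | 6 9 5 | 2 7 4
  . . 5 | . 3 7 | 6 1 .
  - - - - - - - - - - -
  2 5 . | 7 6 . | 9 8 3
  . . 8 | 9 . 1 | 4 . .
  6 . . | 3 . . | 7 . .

Step 1. [r4c9∈{5}] nothing but 5 survives at r4c9. So r4c9=5.
Step 2. [r3c3∈{6,7}] across col 3, 6 lands solely at r3c3 ⇒ r3c3=6.
Step 3. [r8c8∈{2,5,6}] across col 8, 6 lands solely at r8c8 ⇒ r8c8=6.
Step 4. [r8c9∈{2}] nothing but 2 survives at r8c9 ⇒ r8c9=2.
Step 5. [r1c7∈{5}] r1c7 is down to just 5, so r1c7=5.
Step 6. [r1c5∈{2}] only 2 remains possible at r1c5, so r1c5=2.
Step 7. [r9c3∈{1,9}] r9c3 is the only open cell in row 9 admitting 9, so r9c3=9.
Step 8. [r9c8∈{5}] r9c8 is down to just 5. So r9c8=5.
Step 9. [r7c6∈{4}] only 4 remains possible at r7c6. So r7c6=4.
Step 10. [r1c2∈{7}] only 7 remains possible at r1c2 ⇒ r1c2=7.
Step 11. [r3c8∈{2}] nothing but 2 survives at r3c8, so r3c8=2.
Step 12. [r7c3∈{1}] r7c3 is down to just 1. So r7c3=1.
Step 13. [r4c5∈{1}] r4c5 has the single candidate 1 ⇒ r4c5=1.
Step 14. [r8c2∈{3}] r8c2 has the single candidate 3. So r8c2=3.
Step 15. [r6c2∈{2}] r6c2 has the single candidate 2. So r6c2=2.
Step 16. [r9c6∈{2}] only 2 remains possible at r9c6 ⇒ r9c6=2.
Step 17. [r3c9∈{7}] r3c9 has the single candidate 7. So r3c9=7.
Step 18. [r2c9∈{6}] r2c9 is down to just 6, so r2c9=6.
Step 19. [r6c4∈{4}] r6c4 is down to just 4. So r6c4=4.
Step 20. [r9c2∈{4}] r9c2 has the single candidate 4, so r9c2=4.
Step 21. [r3c4∈{5}] r3c4 has the single candidate 5, so r3c4=5.
Step 22. [r4c8∈{9}] only 9 remains possible at r4c8 ⇒ r4c8=9.
Step 23. [r9c9∈{1}] r9c9 is down to just 1 ⇒ r9c9=1.
Step 24. [r8c1∈{7}] r8c1 is down to just 7. So r8c1=7.
Step 25. [r6c9∈{8}] nothing but 8 survives at r6c9 ⇒ r6c9=8.
Step 26. [r3c6∈{9}] only 9 remains possible at r3c6, so r3c6=9.
Step 27. [r4c7∈{3}] r4c7 is down to just 3 ⇒ r4c7=3.
Step 28. [r6c1∈{9}] r6c1 has the single candidate 9, so r6c1=9.
Step 29. [r2c4∈{8}] only 8 remains possible at r2c4, so r2c4=8.
Step 30. [r4c3∈{7}] r4c3 has the single candidate 7. So r4c3=7.
Step 31. [r8c5∈{5}] r8c5 has the single candidate 5 ⇒ r8c5=5.
Step 32. [r1c6∈{6}] r1c6 is down to just 6 ⇒ r1c6=6.
Step 33. [r9c5∈{8}] nothing but 8 survives at r9c5. So r9c5=8.

Answer: 8 7 4 1 2 6 5 3 9 / 5 9 2 8 7 3 1 4 6 / 3 1 6 5 4 9 8 2 7 / 4 6 7 2 1 8 3 9 5 / 1 8 3 6 9 5 2 7 4 / 9 2 5 4 3 7 6 1 8 / 2 5 1 7 6 4 9 8 3 / 7 3 8 9 5 1 4 6 2 / 6 4 9 3 8 2 7 5 1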